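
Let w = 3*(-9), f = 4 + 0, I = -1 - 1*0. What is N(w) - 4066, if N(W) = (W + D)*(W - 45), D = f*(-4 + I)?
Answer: -682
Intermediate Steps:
I = -1 (I = -1 + 0 = -1)
f = 4
w = -27
D = -20 (D = 4*(-4 - 1) = 4*(-5) = -20)
N(W) = (-45 + W)*(-20 + W) (N(W) = (W - 20)*(W - 45) = (-20 + W)*(-45 + W) = (-45 + W)*(-20 + W))
N(w) - 4066 = (900 + (-27)² - 65*(-27)) - 4066 = (900 + 729 + 1755) - 4066 = 3384 - 4066 = -682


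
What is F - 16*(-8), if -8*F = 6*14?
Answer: 235/2 ≈ 117.50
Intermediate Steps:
F = -21/2 (F = -3*14/4 = -⅛*84 = -21/2 ≈ -10.500)
F - 16*(-8) = -21/2 - 16*(-8) = -21/2 + 128 = 235/2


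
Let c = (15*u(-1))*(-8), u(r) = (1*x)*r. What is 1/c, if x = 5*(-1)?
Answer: -1/600 ≈ -0.0016667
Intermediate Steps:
x = -5
u(r) = -5*r (u(r) = (1*(-5))*r = -5*r)
c = -600 (c = (15*(-5*(-1)))*(-8) = (15*5)*(-8) = 75*(-8) = -600)
1/c = 1/(-600) = -1/600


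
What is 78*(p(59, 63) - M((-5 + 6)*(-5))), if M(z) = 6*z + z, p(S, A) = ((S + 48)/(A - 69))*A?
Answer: -84903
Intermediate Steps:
p(S, A) = A*(48 + S)/(-69 + A) (p(S, A) = ((48 + S)/(-69 + A))*A = A*(48 + S)/(-69 + A))
M(z) = 7*z
78*(p(59, 63) - M((-5 + 6)*(-5))) = 78*(63*(48 + 59)/(-69 + 63) - 7*(-5 + 6)*(-5)) = 78*(63*107/(-6) - 7*1*(-5)) = 78*(63*(-1/6)*107 - 7*(-5)) = 78*(-2247/2 - 1*(-35)) = 78*(-2247/2 + 35) = 78*(-2177/2) = -84903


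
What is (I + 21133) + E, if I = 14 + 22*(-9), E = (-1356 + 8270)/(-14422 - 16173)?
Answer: 640927741/30595 ≈ 20949.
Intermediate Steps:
E = -6914/30595 (E = 6914/(-30595) = 6914*(-1/30595) = -6914/30595 ≈ -0.22598)
I = -184 (I = 14 - 198 = -184)
(I + 21133) + E = (-184 + 21133) - 6914/30595 = 20949 - 6914/30595 = 640927741/30595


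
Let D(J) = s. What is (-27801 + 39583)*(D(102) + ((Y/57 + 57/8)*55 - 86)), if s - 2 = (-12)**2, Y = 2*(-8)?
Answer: 1172397365/228 ≈ 5.1421e+6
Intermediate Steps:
Y = -16
s = 146 (s = 2 + (-12)**2 = 2 + 144 = 146)
D(J) = 146
(-27801 + 39583)*(D(102) + ((Y/57 + 57/8)*55 - 86)) = (-27801 + 39583)*(146 + ((-16/57 + 57/8)*55 - 86)) = 11782*(146 + ((-16*1/57 + 57*(1/8))*55 - 86)) = 11782*(146 + ((-16/57 + 57/8)*55 - 86)) = 11782*(146 + ((3121/456)*55 - 86)) = 11782*(146 + (171655/456 - 86)) = 11782*(146 + 132439/456) = 11782*(199015/456) = 1172397365/228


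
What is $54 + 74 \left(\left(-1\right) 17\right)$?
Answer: $-1204$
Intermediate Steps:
$54 + 74 \left(\left(-1\right) 17\right) = 54 + 74 \left(-17\right) = 54 - 1258 = -1204$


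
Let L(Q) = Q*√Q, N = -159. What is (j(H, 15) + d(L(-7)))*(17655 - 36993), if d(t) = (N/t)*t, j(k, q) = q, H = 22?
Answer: 2784672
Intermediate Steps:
L(Q) = Q^(3/2)
d(t) = -159 (d(t) = (-159/t)*t = -159)
(j(H, 15) + d(L(-7)))*(17655 - 36993) = (15 - 159)*(17655 - 36993) = -144*(-19338) = 2784672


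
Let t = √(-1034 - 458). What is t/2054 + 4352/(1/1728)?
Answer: 7520256 + I*√373/1027 ≈ 7.5203e+6 + 0.018805*I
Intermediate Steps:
t = 2*I*√373 (t = √(-1492) = 2*I*√373 ≈ 38.626*I)
t/2054 + 4352/(1/1728) = (2*I*√373)/2054 + 4352/(1/1728) = (2*I*√373)*(1/2054) + 4352/(1/1728) = I*√373/1027 + 4352*1728 = I*√373/1027 + 7520256 = 7520256 + I*√373/1027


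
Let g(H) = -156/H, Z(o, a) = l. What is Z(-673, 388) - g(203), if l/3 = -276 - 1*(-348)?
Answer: 44004/203 ≈ 216.77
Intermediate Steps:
l = 216 (l = 3*(-276 - 1*(-348)) = 3*(-276 + 348) = 3*72 = 216)
Z(o, a) = 216
Z(-673, 388) - g(203) = 216 - (-156)/203 = 216 - 1*(-156/203) = 216 + 156/203 = 44004/203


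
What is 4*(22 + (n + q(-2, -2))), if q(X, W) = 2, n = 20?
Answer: 176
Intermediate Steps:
4*(22 + (n + q(-2, -2))) = 4*(22 + (20 + 2)) = 4*(22 + 22) = 4*44 = 176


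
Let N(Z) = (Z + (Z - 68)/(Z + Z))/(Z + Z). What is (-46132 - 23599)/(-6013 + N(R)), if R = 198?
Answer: 5467468248/471428035 ≈ 11.598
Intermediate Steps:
N(Z) = (Z + (-68 + Z)/(2*Z))/(2*Z) (N(Z) = (Z + (-68 + Z)/((2*Z)))/((2*Z)) = (Z + (-68 + Z)*(1/(2*Z)))*(1/(2*Z)) = (Z + (-68 + Z)/(2*Z))*(1/(2*Z)) = (Z + (-68 + Z)/(2*Z))/(2*Z))
(-46132 - 23599)/(-6013 + N(R)) = (-46132 - 23599)/(-6013 + (¼)*(-68 + 198 + 2*198²)/198²) = -69731/(-6013 + (¼)*(1/39204)*(-68 + 198 + 2*39204)) = -69731/(-6013 + (¼)*(1/39204)*(-68 + 198 + 78408)) = -69731/(-6013 + (¼)*(1/39204)*78538) = -69731/(-6013 + 39269/78408) = -69731/(-471428035/78408) = -69731*(-78408/471428035) = 5467468248/471428035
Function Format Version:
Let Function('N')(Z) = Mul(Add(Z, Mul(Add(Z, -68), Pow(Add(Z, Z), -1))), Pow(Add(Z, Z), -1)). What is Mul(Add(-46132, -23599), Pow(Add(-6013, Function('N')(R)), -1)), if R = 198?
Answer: Rational(5467468248, 471428035) ≈ 11.598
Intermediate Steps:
Function('N')(Z) = Mul(Rational(1, 2), Pow(Z, -1), Add(Z, Mul(Rational(1, 2), Pow(Z, -1), Add(-68, Z)))) (Function('N')(Z) = Mul(Add(Z, Mul(Add(-68, Z), Pow(Mul(2, Z), -1))), Pow(Mul(2, Z), -1)) = Mul(Add(Z, Mul(Add(-68, Z), Mul(Rational(1, 2), Pow(Z, -1)))), Mul(Rational(1, 2), Pow(Z, -1))) = Mul(Add(Z, Mul(Rational(1, 2), Pow(Z, -1), Add(-68, Z))), Mul(Rational(1, 2), Pow(Z, -1))) = Mul(Rational(1, 2), Pow(Z, -1), Add(Z, Mul(Rational(1, 2), Pow(Z, -1), Add(-68, Z)))))
Mul(Add(-46132, -23599), Pow(Add(-6013, Function('N')(R)), -1)) = Mul(Add(-46132, -23599), Pow(Add(-6013, Mul(Rational(1, 4), Pow(198, -2), Add(-68, 198, Mul(2, Pow(198, 2))))), -1)) = Mul(-69731, Pow(Add(-6013, Mul(Rational(1, 4), Rational(1, 39204), Add(-68, 198, Mul(2, 39204)))), -1)) = Mul(-69731, Pow(Add(-6013, Mul(Rational(1, 4), Rational(1, 39204), Add(-68, 198, 78408))), -1)) = Mul(-69731, Pow(Add(-6013, Mul(Rational(1, 4), Rational(1, 39204), 78538)), -1)) = Mul(-69731, Pow(Add(-6013, Rational(39269, 78408)), -1)) = Mul(-69731, Pow(Rational(-471428035, 78408), -1)) = Mul(-69731, Rational(-78408, 471428035)) = Rational(5467468248, 471428035)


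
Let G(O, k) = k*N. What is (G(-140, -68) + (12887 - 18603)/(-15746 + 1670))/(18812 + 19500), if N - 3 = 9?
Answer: -2870075/134819928 ≈ -0.021288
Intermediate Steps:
N = 12 (N = 3 + 9 = 12)
G(O, k) = 12*k (G(O, k) = k*12 = 12*k)
(G(-140, -68) + (12887 - 18603)/(-15746 + 1670))/(18812 + 19500) = (12*(-68) + (12887 - 18603)/(-15746 + 1670))/(18812 + 19500) = (-816 - 5716/(-14076))/38312 = (-816 - 5716*(-1/14076))*(1/38312) = (-816 + 1429/3519)*(1/38312) = -2870075/3519*1/38312 = -2870075/134819928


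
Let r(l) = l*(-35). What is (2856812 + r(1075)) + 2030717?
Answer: 4849904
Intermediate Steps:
r(l) = -35*l
(2856812 + r(1075)) + 2030717 = (2856812 - 35*1075) + 2030717 = (2856812 - 37625) + 2030717 = 2819187 + 2030717 = 4849904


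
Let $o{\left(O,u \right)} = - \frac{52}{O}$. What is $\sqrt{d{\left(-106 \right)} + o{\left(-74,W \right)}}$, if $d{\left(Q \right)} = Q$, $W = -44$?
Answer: $\frac{2 i \sqrt{36038}}{37} \approx 10.261 i$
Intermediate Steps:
$\sqrt{d{\left(-106 \right)} + o{\left(-74,W \right)}} = \sqrt{-106 - \frac{52}{-74}} = \sqrt{-106 - - \frac{26}{37}} = \sqrt{-106 + \frac{26}{37}} = \sqrt{- \frac{3896}{37}} = \frac{2 i \sqrt{36038}}{37}$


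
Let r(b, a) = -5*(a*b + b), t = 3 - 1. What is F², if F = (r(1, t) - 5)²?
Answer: 160000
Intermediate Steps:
t = 2
r(b, a) = -5*b - 5*a*b (r(b, a) = -5*(b + a*b) = -5*b - 5*a*b)
F = 400 (F = (-5*1*(1 + 2) - 5)² = (-5*1*3 - 5)² = (-15 - 5)² = (-20)² = 400)
F² = 400² = 160000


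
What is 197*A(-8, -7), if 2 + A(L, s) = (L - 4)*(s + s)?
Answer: 32702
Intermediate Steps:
A(L, s) = -2 + 2*s*(-4 + L) (A(L, s) = -2 + (L - 4)*(s + s) = -2 + (-4 + L)*(2*s) = -2 + 2*s*(-4 + L))
197*A(-8, -7) = 197*(-2 - 8*(-7) + 2*(-8)*(-7)) = 197*(-2 + 56 + 112) = 197*166 = 32702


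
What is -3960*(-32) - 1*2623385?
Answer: -2496665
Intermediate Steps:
-3960*(-32) - 1*2623385 = 126720 - 2623385 = -2496665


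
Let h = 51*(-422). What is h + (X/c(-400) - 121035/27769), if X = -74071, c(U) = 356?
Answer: -214861378867/9885764 ≈ -21734.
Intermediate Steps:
h = -21522
h + (X/c(-400) - 121035/27769) = -21522 + (-74071/356 - 121035/27769) = -21522 - 2099966059/9885764 = -214861378867/9885764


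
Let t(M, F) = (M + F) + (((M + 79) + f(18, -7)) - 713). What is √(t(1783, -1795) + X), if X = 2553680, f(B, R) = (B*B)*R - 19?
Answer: √2552530 ≈ 1597.7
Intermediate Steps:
f(B, R) = -19 + R*B² (f(B, R) = B²*R - 19 = R*B² - 19 = -19 + R*B²)
t(M, F) = -2921 + F + 2*M (t(M, F) = (M + F) + (((M + 79) + (-19 - 7*18²)) - 713) = (F + M) + (((79 + M) + (-19 - 7*324)) - 713) = (F + M) + (((79 + M) + (-19 - 2268)) - 713) = (F + M) + (((79 + M) - 2287) - 713) = (F + M) + ((-2208 + M) - 713) = (F + M) + (-2921 + M) = -2921 + F + 2*M)
√(t(1783, -1795) + X) = √((-2921 - 1795 + 2*1783) + 2553680) = √((-2921 - 1795 + 3566) + 2553680) = √(-1150 + 2553680) = √2552530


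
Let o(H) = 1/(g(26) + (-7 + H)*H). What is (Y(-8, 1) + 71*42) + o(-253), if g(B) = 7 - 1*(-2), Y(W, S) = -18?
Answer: 194998597/65789 ≈ 2964.0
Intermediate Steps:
g(B) = 9 (g(B) = 7 + 2 = 9)
o(H) = 1/(9 + H*(-7 + H)) (o(H) = 1/(9 + (-7 + H)*H) = 1/(9 + H*(-7 + H)))
(Y(-8, 1) + 71*42) + o(-253) = (-18 + 71*42) + 1/(9 + (-253)² - 7*(-253)) = (-18 + 2982) + 1/(9 + 64009 + 1771) = 2964 + 1/65789 = 194998597/65789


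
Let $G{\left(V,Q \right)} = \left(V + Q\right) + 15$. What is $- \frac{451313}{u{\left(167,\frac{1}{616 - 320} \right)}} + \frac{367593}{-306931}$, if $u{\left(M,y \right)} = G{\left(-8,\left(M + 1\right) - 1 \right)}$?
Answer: $- \frac{138585911585}{53405994} \approx -2594.9$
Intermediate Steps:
$G{\left(V,Q \right)} = 15 + Q + V$ ($G{\left(V,Q \right)} = \left(Q + V\right) + 15 = 15 + Q + V$)
$u{\left(M,y \right)} = 7 + M$ ($u{\left(M,y \right)} = 15 + \left(\left(M + 1\right) - 1\right) - 8 = 15 + \left(\left(1 + M\right) - 1\right) - 8 = 15 + M - 8 = 7 + M$)
$- \frac{451313}{u{\left(167,\frac{1}{616 - 320} \right)}} + \frac{367593}{-306931} = - \frac{451313}{7 + 167} + \frac{367593}{-306931} = - \frac{451313}{174} + 367593 \left(- \frac{1}{306931}\right) = \left(-451313\right) \frac{1}{174} - \frac{367593}{306931} = - \frac{451313}{174} - \frac{367593}{306931} = - \frac{138585911585}{53405994}$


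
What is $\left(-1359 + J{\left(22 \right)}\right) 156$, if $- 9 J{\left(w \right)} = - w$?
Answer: $- \frac{634868}{3} \approx -2.1162 \cdot 10^{5}$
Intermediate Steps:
$J{\left(w \right)} = \frac{w}{9}$ ($J{\left(w \right)} = - \frac{\left(-1\right) w}{9} = \frac{w}{9}$)
$\left(-1359 + J{\left(22 \right)}\right) 156 = \left(-1359 + \frac{1}{9} \cdot 22\right) 156 = \left(-1359 + \frac{22}{9}\right) 156 = \left(- \frac{12209}{9}\right) 156 = - \frac{634868}{3}$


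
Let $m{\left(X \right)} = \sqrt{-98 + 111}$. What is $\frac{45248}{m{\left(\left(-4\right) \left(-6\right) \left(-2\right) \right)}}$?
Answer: $\frac{45248 \sqrt{13}}{13} \approx 12550.0$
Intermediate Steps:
$m{\left(X \right)} = \sqrt{13}$
$\frac{45248}{m{\left(\left(-4\right) \left(-6\right) \left(-2\right) \right)}} = \frac{45248}{\sqrt{13}} = 45248 \frac{\sqrt{13}}{13} = \frac{45248 \sqrt{13}}{13}$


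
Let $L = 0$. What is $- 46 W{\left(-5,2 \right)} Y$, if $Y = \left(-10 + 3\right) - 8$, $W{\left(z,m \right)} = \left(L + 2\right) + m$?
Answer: $2760$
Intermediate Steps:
$W{\left(z,m \right)} = 2 + m$ ($W{\left(z,m \right)} = \left(0 + 2\right) + m = 2 + m$)
$Y = -15$ ($Y = -7 - 8 = -15$)
$- 46 W{\left(-5,2 \right)} Y = - 46 \left(2 + 2\right) \left(-15\right) = \left(-46\right) 4 \left(-15\right) = \left(-184\right) \left(-15\right) = 2760$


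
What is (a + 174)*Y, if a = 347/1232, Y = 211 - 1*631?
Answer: -3220725/44 ≈ -73198.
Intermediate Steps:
Y = -420 (Y = 211 - 631 = -420)
a = 347/1232 (a = 347*(1/1232) = 347/1232 ≈ 0.28166)
(a + 174)*Y = (347/1232 + 174)*(-420) = (214715/1232)*(-420) = -3220725/44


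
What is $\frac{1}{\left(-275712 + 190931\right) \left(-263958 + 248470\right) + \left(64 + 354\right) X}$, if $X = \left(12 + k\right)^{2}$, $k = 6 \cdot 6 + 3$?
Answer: $\frac{1}{1314175346} \approx 7.6093 \cdot 10^{-10}$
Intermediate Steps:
$k = 39$ ($k = 36 + 3 = 39$)
$X = 2601$ ($X = \left(12 + 39\right)^{2} = 51^{2} = 2601$)
$\frac{1}{\left(-275712 + 190931\right) \left(-263958 + 248470\right) + \left(64 + 354\right) X} = \frac{1}{\left(-275712 + 190931\right) \left(-263958 + 248470\right) + \left(64 + 354\right) 2601} = \frac{1}{\left(-84781\right) \left(-15488\right) + 418 \cdot 2601} = \frac{1}{1313088128 + 1087218} = \frac{1}{1314175346}$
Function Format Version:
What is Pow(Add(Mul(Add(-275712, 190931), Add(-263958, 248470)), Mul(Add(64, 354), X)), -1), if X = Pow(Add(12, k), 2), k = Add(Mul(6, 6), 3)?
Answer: Rational(1, 1314175346) ≈ 7.6093e-10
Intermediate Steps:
k = 39 (k = Add(36, 3) = 39)
X = 2601 (X = Pow(Add(12, 39), 2) = Pow(51, 2) = 2601)
Pow(Add(Mul(Add(-275712, 190931), Add(-263958, 248470)), Mul(Add(64, 354), X)), -1) = Pow(Add(Mul(Add(-275712, 190931), Add(-263958, 248470)), Mul(Add(64, 354), 2601)), -1) = Pow(Add(Mul(-84781, -15488), Mul(418, 2601)), -1) = Pow(Add(1313088128, 1087218), -1) = Pow(1314175346, -1) = Rational(1, 1314175346)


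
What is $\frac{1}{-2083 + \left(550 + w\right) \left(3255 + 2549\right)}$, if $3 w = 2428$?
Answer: $\frac{3}{23662463} \approx 1.2678 \cdot 10^{-7}$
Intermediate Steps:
$w = \frac{2428}{3}$ ($w = \frac{1}{3} \cdot 2428 = \frac{2428}{3} \approx 809.33$)
$\frac{1}{-2083 + \left(550 + w\right) \left(3255 + 2549\right)} = \frac{1}{-2083 + \left(550 + \frac{2428}{3}\right) \left(3255 + 2549\right)} = \frac{1}{-2083 + \frac{4078}{3} \cdot 5804} = \frac{1}{-2083 + \frac{23668712}{3}} = \frac{1}{\frac{23662463}{3}} = \frac{3}{23662463}$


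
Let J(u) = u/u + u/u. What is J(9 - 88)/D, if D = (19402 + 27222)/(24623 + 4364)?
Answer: 28987/23312 ≈ 1.2434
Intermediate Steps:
J(u) = 2 (J(u) = 1 + 1 = 2)
D = 46624/28987 ≈ 1.6084
J(9 - 88)/D = 2/(46624/28987) = 2*(28987/46624) = 28987/23312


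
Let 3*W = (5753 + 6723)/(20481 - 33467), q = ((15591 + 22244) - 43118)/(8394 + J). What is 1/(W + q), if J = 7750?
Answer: -314468976/203613829 ≈ -1.5444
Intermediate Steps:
q = -5283/16144 (q = ((15591 + 22244) - 43118)/(8394 + 7750) = (37835 - 43118)/16144 = -5283*1/16144 = -5283/16144 ≈ -0.32724)
W = -6238/19479 (W = ((5753 + 6723)/(20481 - 33467))/3 = (12476/(-12986))/3 = (12476*(-1/12986))/3 = (⅓)*(-6238/6493) = -6238/19479 ≈ -0.32024)
1/(W + q) = 1/(-6238/19479 - 5283/16144) = 1/(-203613829/314468976) = -314468976/203613829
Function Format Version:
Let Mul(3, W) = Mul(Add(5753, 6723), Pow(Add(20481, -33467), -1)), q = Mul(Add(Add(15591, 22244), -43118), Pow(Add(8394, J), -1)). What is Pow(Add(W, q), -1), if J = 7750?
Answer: Rational(-314468976, 203613829) ≈ -1.5444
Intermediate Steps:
q = Rational(-5283, 16144) (q = Mul(Add(Add(15591, 22244), -43118), Pow(Add(8394, 7750), -1)) = Mul(Add(37835, -43118), Pow(16144, -1)) = Mul(-5283, Rational(1, 16144)) = Rational(-5283, 16144) ≈ -0.32724)
W = Rational(-6238, 19479) (W = Mul(Rational(1, 3), Mul(Add(5753, 6723), Pow(Add(20481, -33467), -1))) = Mul(Rational(1, 3), Mul(12476, Pow(-12986, -1))) = Mul(Rational(1, 3), Mul(12476, Rational(-1, 12986))) = Mul(Rational(1, 3), Rational(-6238, 6493)) = Rational(-6238, 19479) ≈ -0.32024)
Pow(Add(W, q), -1) = Pow(Add(Rational(-6238, 19479), Rational(-5283, 16144)), -1) = Pow(Rational(-203613829, 314468976), -1) = Rational(-314468976, 203613829)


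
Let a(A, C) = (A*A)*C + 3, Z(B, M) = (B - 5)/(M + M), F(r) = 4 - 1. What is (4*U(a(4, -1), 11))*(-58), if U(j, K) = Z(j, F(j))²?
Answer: -2088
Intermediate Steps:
F(r) = 3
Z(B, M) = (-5 + B)/(2*M) (Z(B, M) = (-5 + B)/((2*M)) = (-5 + B)*(1/(2*M)) = (-5 + B)/(2*M))
a(A, C) = 3 + C*A² (a(A, C) = A²*C + 3 = C*A² + 3 = 3 + C*A²)
U(j, K) = (-⅚ + j/6)² (U(j, K) = ((½)*(-5 + j)/3)² = ((½)*(⅓)*(-5 + j))² = (-⅚ + j/6)²)
(4*U(a(4, -1), 11))*(-58) = (4*((-5 + (3 - 1*4²))²/36))*(-58) = (4*((-5 + (3 - 1*16))²/36))*(-58) = (4*((-5 + (3 - 16))²/36))*(-58) = (4*((-5 - 13)²/36))*(-58) = (4*((1/36)*(-18)²))*(-58) = (4*((1/36)*324))*(-58) = (4*9)*(-58) = 36*(-58) = -2088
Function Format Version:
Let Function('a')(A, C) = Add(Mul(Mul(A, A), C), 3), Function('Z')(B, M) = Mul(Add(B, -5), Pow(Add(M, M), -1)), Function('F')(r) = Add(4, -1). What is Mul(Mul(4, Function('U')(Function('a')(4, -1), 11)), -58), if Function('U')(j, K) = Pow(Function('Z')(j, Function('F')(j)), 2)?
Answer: -2088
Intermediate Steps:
Function('F')(r) = 3
Function('Z')(B, M) = Mul(Rational(1, 2), Pow(M, -1), Add(-5, B)) (Function('Z')(B, M) = Mul(Add(-5, B), Pow(Mul(2, M), -1)) = Mul(Add(-5, B), Mul(Rational(1, 2), Pow(M, -1))) = Mul(Rational(1, 2), Pow(M, -1), Add(-5, B)))
Function('a')(A, C) = Add(3, Mul(C, Pow(A, 2))) (Function('a')(A, C) = Add(Mul(Pow(A, 2), C), 3) = Add(Mul(C, Pow(A, 2)), 3) = Add(3, Mul(C, Pow(A, 2))))
Function('U')(j, K) = Pow(Add(Rational(-5, 6), Mul(Rational(1, 6), j)), 2) (Function('U')(j, K) = Pow(Mul(Rational(1, 2), Pow(3, -1), Add(-5, j)), 2) = Pow(Mul(Rational(1, 2), Rational(1, 3), Add(-5, j)), 2) = Pow(Add(Rational(-5, 6), Mul(Rational(1, 6), j)), 2))
Mul(Mul(4, Function('U')(Function('a')(4, -1), 11)), -58) = Mul(Mul(4, Mul(Rational(1, 36), Pow(Add(-5, Add(3, Mul(-1, Pow(4, 2)))), 2))), -58) = Mul(Mul(4, Mul(Rational(1, 36), Pow(Add(-5, Add(3, Mul(-1, 16))), 2))), -58) = Mul(Mul(4, Mul(Rational(1, 36), Pow(Add(-5, Add(3, -16)), 2))), -58) = Mul(Mul(4, Mul(Rational(1, 36), Pow(Add(-5, -13), 2))), -58) = Mul(Mul(4, Mul(Rational(1, 36), Pow(-18, 2))), -58) = Mul(Mul(4, Mul(Rational(1, 36), 324)), -58) = Mul(Mul(4, 9), -58) = Mul(36, -58) = -2088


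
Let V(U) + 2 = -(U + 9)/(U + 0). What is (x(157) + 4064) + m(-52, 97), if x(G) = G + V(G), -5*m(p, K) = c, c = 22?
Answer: 3307631/785 ≈ 4213.5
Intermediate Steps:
V(U) = -2 - (9 + U)/U (V(U) = -2 - (U + 9)/(U + 0) = -2 - (9 + U)/U)
m(p, K) = -22/5 (m(p, K) = -1/5*22 = -22/5)
x(G) = -3 + G - 9/G (x(G) = G + (-3 - 9/G) = -3 + G - 9/G)
(x(157) + 4064) + m(-52, 97) = ((-3 + 157 - 9/157) + 4064) - 22/5 = (24169/157 + 4064) - 22/5 = 662217/157 - 22/5 = 3307631/785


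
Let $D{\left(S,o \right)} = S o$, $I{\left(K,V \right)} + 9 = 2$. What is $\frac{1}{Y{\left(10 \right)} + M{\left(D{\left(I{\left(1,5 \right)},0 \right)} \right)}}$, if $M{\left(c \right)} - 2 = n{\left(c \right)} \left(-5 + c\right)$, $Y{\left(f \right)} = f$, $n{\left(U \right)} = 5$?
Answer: $- \frac{1}{13} \approx -0.076923$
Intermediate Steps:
$I{\left(K,V \right)} = -7$ ($I{\left(K,V \right)} = -9 + 2 = -7$)
$M{\left(c \right)} = -23 + 5 c$ ($M{\left(c \right)} = 2 + 5 \left(-5 + c\right) = 2 + \left(-25 + 5 c\right) = -23 + 5 c$)
$\frac{1}{Y{\left(10 \right)} + M{\left(D{\left(I{\left(1,5 \right)},0 \right)} \right)}} = \frac{1}{10 - \left(23 - 5 \left(\left(-7\right) 0\right)\right)} = \frac{1}{10 + \left(-23 + 5 \cdot 0\right)} = \frac{1}{10 + \left(-23 + 0\right)} = \frac{1}{10 - 23} = \frac{1}{-13} = - \frac{1}{13}$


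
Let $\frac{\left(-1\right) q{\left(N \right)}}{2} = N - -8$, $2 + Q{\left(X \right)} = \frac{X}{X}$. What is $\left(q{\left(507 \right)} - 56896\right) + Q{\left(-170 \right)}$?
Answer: $-57927$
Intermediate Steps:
$Q{\left(X \right)} = -1$ ($Q{\left(X \right)} = -2 + \frac{X}{X} = -2 + 1 = -1$)
$q{\left(N \right)} = -16 - 2 N$ ($q{\left(N \right)} = - 2 \left(N - -8\right) = - 2 \left(N + 8\right) = - 2 \left(8 + N\right) = -16 - 2 N$)
$\left(q{\left(507 \right)} - 56896\right) + Q{\left(-170 \right)} = \left(\left(-16 - 1014\right) - 56896\right) - 1 = \left(-1030 - 56896\right) - 1 = -57926 - 1 = -57927$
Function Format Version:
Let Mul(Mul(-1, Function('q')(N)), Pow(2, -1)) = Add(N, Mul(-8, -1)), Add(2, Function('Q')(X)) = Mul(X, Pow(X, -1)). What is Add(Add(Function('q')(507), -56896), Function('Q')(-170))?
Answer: -57927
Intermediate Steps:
Function('Q')(X) = -1 (Function('Q')(X) = Add(-2, Mul(X, Pow(X, -1))) = Add(-2, 1) = -1)
Function('q')(N) = Add(-16, Mul(-2, N)) (Function('q')(N) = Mul(-2, Add(N, Mul(-8, -1))) = Mul(-2, Add(N, 8)) = Mul(-2, Add(8, N)) = Add(-16, Mul(-2, N)))
Add(Add(Function('q')(507), -56896), Function('Q')(-170)) = Add(Add(Add(-16, Mul(-2, 507)), -56896), -1) = Add(Add(Add(-16, -1014), -56896), -1) = Add(Add(-1030, -56896), -1) = Add(-57926, -1) = -57927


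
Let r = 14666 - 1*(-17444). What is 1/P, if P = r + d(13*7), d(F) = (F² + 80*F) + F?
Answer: 1/47762 ≈ 2.0937e-5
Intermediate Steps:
d(F) = F² + 81*F
r = 32110 (r = 14666 + 17444 = 32110)
P = 47762 (P = 32110 + (13*7)*(81 + 13*7) = 32110 + 91*(81 + 91) = 32110 + 91*172 = 32110 + 15652 = 47762)
1/P = 1/47762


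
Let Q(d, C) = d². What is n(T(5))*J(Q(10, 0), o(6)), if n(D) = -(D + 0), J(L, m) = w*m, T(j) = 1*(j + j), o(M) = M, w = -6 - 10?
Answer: 960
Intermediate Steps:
w = -16
T(j) = 2*j (T(j) = 1*(2*j) = 2*j)
J(L, m) = -16*m
n(D) = -D
n(T(5))*J(Q(10, 0), o(6)) = (-2*5)*(-16*6) = -1*10*(-96) = -10*(-96) = 960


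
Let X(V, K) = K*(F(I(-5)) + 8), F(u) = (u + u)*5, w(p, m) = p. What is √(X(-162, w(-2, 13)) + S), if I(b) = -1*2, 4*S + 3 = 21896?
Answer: √21989/2 ≈ 74.143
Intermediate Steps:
S = 21893/4 (S = -¾ + (¼)*21896 = -¾ + 5474 = 21893/4 ≈ 5473.3)
I(b) = -2
F(u) = 10*u (F(u) = (2*u)*5 = 10*u)
X(V, K) = -12*K (X(V, K) = K*(10*(-2) + 8) = K*(-20 + 8) = K*(-12) = -12*K)
√(X(-162, w(-2, 13)) + S) = √(-12*(-2) + 21893/4) = √(24 + 21893/4) = √(21989/4) = √21989/2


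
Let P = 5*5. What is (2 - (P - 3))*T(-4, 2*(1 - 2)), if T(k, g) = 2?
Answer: -40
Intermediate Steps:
P = 25
(2 - (P - 3))*T(-4, 2*(1 - 2)) = (2 - (25 - 3))*2 = (2 - 1*22)*2 = (2 - 22)*2 = -20*2 = -40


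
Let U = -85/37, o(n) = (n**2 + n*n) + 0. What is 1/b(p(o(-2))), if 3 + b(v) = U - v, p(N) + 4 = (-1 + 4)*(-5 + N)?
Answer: -37/381 ≈ -0.097113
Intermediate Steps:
o(n) = 2*n**2 (o(n) = (n**2 + n**2) + 0 = 2*n**2 + 0 = 2*n**2)
U = -85/37 (U = -85*1/37 = -85/37 ≈ -2.2973)
p(N) = -19 + 3*N (p(N) = -4 + (-1 + 4)*(-5 + N) = -4 + 3*(-5 + N) = -4 + (-15 + 3*N) = -19 + 3*N)
b(v) = -196/37 - v (b(v) = -3 + (-85/37 - v) = -196/37 - v)
1/b(p(o(-2))) = 1/(-196/37 - (-19 + 3*(2*(-2)**2))) = 1/(-196/37 - (-19 + 3*(2*4))) = 1/(-196/37 - (-19 + 3*8)) = 1/(-196/37 - (-19 + 24)) = 1/(-196/37 - 1*5) = 1/(-196/37 - 5) = 1/(-381/37) = -37/381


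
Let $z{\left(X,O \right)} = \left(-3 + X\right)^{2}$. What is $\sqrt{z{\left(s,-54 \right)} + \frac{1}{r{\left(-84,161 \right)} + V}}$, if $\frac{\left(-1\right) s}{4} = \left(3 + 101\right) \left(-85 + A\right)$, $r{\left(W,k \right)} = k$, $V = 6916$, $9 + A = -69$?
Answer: $\frac{\sqrt{230261766340327302}}{7077} \approx 67805.0$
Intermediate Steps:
$A = -78$ ($A = -9 - 69 = -78$)
$s = 67808$ ($s = - 4 \left(3 + 101\right) \left(-85 - 78\right) = - 4 \cdot 104 \left(-163\right) = \left(-4\right) \left(-16952\right) = 67808$)
$\sqrt{z{\left(s,-54 \right)} + \frac{1}{r{\left(-84,161 \right)} + V}} = \sqrt{\left(-3 + 67808\right)^{2} + \frac{1}{161 + 6916}} = \sqrt{67805^{2} + \frac{1}{7077}} = \sqrt{4597518025 + \frac{1}{7077}} = \sqrt{\frac{32536635062926}{7077}} = \frac{\sqrt{230261766340327302}}{7077}$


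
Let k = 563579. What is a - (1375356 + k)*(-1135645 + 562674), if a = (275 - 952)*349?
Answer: 1110953289612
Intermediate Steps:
a = -236273 (a = -677*349 = -236273)
a - (1375356 + k)*(-1135645 + 562674) = -236273 - (1375356 + 563579)*(-1135645 + 562674) = -236273 - 1938935*(-572971) = -236273 - 1*(-1110953525885) = -236273 + 1110953525885 = 1110953289612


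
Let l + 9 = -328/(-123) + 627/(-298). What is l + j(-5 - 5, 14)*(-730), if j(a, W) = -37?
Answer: 24139397/894 ≈ 27002.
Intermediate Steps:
l = -7543/894 (l = -9 + (-328/(-123) + 627/(-298)) = -9 + (-328*(-1/123) + 627*(-1/298)) = -9 + (8/3 - 627/298) = -9 + 503/894 = -7543/894 ≈ -8.4374)
l + j(-5 - 5, 14)*(-730) = -7543/894 - 37*(-730) = -7543/894 + 27010 = 24139397/894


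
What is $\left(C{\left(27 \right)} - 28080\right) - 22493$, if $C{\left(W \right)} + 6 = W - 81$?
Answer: $-50633$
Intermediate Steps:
$C{\left(W \right)} = -87 + W$ ($C{\left(W \right)} = -6 + \left(W - 81\right) = -6 + \left(-81 + W\right) = -87 + W$)
$\left(C{\left(27 \right)} - 28080\right) - 22493 = \left(\left(-87 + 27\right) - 28080\right) - 22493 = \left(-60 - 28080\right) - 22493 = -28140 - 22493 = -50633$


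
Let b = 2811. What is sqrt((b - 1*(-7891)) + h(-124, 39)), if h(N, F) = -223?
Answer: sqrt(10479) ≈ 102.37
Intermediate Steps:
sqrt((b - 1*(-7891)) + h(-124, 39)) = sqrt((2811 - 1*(-7891)) - 223) = sqrt((2811 + 7891) - 223) = sqrt(10702 - 223) = sqrt(10479)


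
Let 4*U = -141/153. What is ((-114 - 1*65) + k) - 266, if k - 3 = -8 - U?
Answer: -91753/204 ≈ -449.77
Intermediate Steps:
U = -47/204 (U = (-141/153)/4 = (-141*1/153)/4 = (1/4)*(-47/51) = -47/204 ≈ -0.23039)
k = -973/204 (k = 3 + (-8 - 1*(-47/204)) = 3 + (-8 + 47/204) = 3 - 1585/204 = -973/204 ≈ -4.7696)
((-114 - 1*65) + k) - 266 = ((-114 - 1*65) - 973/204) - 266 = ((-114 - 65) - 973/204) - 266 = (-179 - 973/204) - 266 = -37489/204 - 266 = -91753/204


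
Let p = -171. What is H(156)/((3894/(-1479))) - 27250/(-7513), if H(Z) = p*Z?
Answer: 408433252/40297 ≈ 10136.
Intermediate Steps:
H(Z) = -171*Z
H(156)/((3894/(-1479))) - 27250/(-7513) = (-171*156)/((3894/(-1479))) - 27250/(-7513) = -26676/(3894*(-1/1479)) - 27250*(-1/7513) = -26676/(-1298/493) + 27250/7513 = -26676*(-493/1298) + 27250/7513 = 6575634/649 + 27250/7513 = 408433252/40297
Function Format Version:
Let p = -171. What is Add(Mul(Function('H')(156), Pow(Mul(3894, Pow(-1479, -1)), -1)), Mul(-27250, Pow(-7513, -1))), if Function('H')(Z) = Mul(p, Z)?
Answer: Rational(408433252, 40297) ≈ 10136.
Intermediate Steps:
Function('H')(Z) = Mul(-171, Z)
Add(Mul(Function('H')(156), Pow(Mul(3894, Pow(-1479, -1)), -1)), Mul(-27250, Pow(-7513, -1))) = Add(Mul(Mul(-171, 156), Pow(Mul(3894, Pow(-1479, -1)), -1)), Mul(-27250, Pow(-7513, -1))) = Add(Mul(-26676, Pow(Mul(3894, Rational(-1, 1479)), -1)), Mul(-27250, Rational(-1, 7513))) = Add(Mul(-26676, Pow(Rational(-1298, 493), -1)), Rational(27250, 7513)) = Add(Mul(-26676, Rational(-493, 1298)), Rational(27250, 7513)) = Add(Rational(6575634, 649), Rational(27250, 7513)) = Rational(408433252, 40297)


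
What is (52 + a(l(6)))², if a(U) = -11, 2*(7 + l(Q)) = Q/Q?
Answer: 1681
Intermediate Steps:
l(Q) = -13/2 (l(Q) = -7 + (Q/Q)/2 = -7 + (½)*1 = -7 + ½ = -13/2)
(52 + a(l(6)))² = (52 - 11)² = 41² = 1681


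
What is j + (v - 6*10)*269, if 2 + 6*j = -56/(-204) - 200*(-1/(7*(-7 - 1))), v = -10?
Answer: -40335751/2142 ≈ -18831.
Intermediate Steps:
j = -1891/2142 (j = -⅓ + (-56/(-204) - 200*(-1/(7*(-7 - 1))))/6 = -⅓ + (-56*(-1/204) - 200/((-7*(-8))))/6 = -⅓ + (14/51 - 200/56)/6 = -⅓ + (14/51 - 200*1/56)/6 = -⅓ + (14/51 - 25/7)/6 = -⅓ + (⅙)*(-1177/357) = -⅓ - 1177/2142 = -1891/2142 ≈ -0.88282)
j + (v - 6*10)*269 = -1891/2142 + (-10 - 6*10)*269 = -1891/2142 + (-10 - 60)*269 = -1891/2142 - 70*269 = -1891/2142 - 18830 = -40335751/2142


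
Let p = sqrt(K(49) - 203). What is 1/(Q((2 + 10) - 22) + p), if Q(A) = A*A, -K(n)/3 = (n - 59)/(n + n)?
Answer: 1225/124983 - 7*I*sqrt(2483)/249966 ≈ 0.0098013 - 0.0013954*I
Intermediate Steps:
K(n) = -3*(-59 + n)/(2*n) (K(n) = -3*(n - 59)/(n + n) = -3*(-59 + n)/(2*n))
p = 2*I*sqrt(2483)/7 (p = sqrt((3/2)*(59 - 1*49)/49 - 203) = sqrt((3/2)*(1/49)*(59 - 49) - 203) = sqrt((3/2)*(1/49)*10 - 203) = sqrt(15/49 - 203) = sqrt(-9932/49) = 2*I*sqrt(2483)/7 ≈ 14.237*I)
Q(A) = A**2
1/(Q((2 + 10) - 22) + p) = 1/(((2 + 10) - 22)**2 + 2*I*sqrt(2483)/7) = 1/((12 - 22)**2 + 2*I*sqrt(2483)/7) = 1/((-10)**2 + 2*I*sqrt(2483)/7) = 1/(100 + 2*I*sqrt(2483)/7)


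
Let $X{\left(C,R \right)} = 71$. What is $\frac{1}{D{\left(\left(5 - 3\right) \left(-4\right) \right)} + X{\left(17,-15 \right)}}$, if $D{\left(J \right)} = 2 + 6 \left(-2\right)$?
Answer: $\frac{1}{61} \approx 0.016393$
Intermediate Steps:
$D{\left(J \right)} = -10$ ($D{\left(J \right)} = 2 - 12 = -10$)
$\frac{1}{D{\left(\left(5 - 3\right) \left(-4\right) \right)} + X{\left(17,-15 \right)}} = \frac{1}{-10 + 71} = \frac{1}{61}$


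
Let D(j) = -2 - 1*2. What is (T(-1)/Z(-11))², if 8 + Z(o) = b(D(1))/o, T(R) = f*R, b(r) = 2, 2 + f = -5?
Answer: 5929/8100 ≈ 0.73198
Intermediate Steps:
f = -7 (f = -2 - 5 = -7)
D(j) = -4 (D(j) = -2 - 2 = -4)
T(R) = -7*R
Z(o) = -8 + 2/o
(T(-1)/Z(-11))² = ((-7*(-1))/(-8 + 2/(-11)))² = (7/(-8 + 2*(-1/11)))² = (7/(-8 - 2/11))² = (7/(-90/11))² = (7*(-11/90))² = (-77/90)² = 5929/8100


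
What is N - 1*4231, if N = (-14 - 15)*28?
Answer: -5043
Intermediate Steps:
N = -812 (N = -29*28 = -812)
N - 1*4231 = -812 - 1*4231 = -812 - 4231 = -5043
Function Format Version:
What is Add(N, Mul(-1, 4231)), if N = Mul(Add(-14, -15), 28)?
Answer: -5043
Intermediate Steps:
N = -812 (N = Mul(-29, 28) = -812)
Add(N, Mul(-1, 4231)) = Add(-812, Mul(-1, 4231)) = Add(-812, -4231) = -5043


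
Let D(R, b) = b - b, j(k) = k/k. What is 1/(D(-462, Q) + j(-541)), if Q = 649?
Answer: 1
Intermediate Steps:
j(k) = 1
D(R, b) = 0
1/(D(-462, Q) + j(-541)) = 1/(0 + 1) = 1/1 = 1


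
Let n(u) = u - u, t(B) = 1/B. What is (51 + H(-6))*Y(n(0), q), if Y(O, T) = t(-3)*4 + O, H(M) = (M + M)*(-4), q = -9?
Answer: -132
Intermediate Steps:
n(u) = 0
H(M) = -8*M (H(M) = (2*M)*(-4) = -8*M)
Y(O, T) = -4/3 + O (Y(O, T) = 4/(-3) + O = -1/3*4 + O = -4/3 + O)
(51 + H(-6))*Y(n(0), q) = (51 - 8*(-6))*(-4/3 + 0) = (51 + 48)*(-4/3) = 99*(-4/3) = -132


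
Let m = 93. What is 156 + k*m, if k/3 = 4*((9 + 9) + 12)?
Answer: 33636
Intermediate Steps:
k = 360 (k = 3*(4*((9 + 9) + 12)) = 3*(4*(18 + 12)) = 3*(4*30) = 3*120 = 360)
156 + k*m = 156 + 360*93 = 156 + 33480 = 33636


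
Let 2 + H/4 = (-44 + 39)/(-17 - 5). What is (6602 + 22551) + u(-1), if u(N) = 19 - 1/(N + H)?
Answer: 2596319/89 ≈ 29172.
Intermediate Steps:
H = -78/11 (H = -8 + 4*((-44 + 39)/(-17 - 5)) = -8 + 4*(-5/(-22)) = -8 + 4*(-5*(-1/22)) = -8 + 4*(5/22) = -8 + 10/11 = -78/11 ≈ -7.0909)
u(N) = 19 - 1/(-78/11 + N) (u(N) = 19 - 1/(N - 78/11) = 19 - 1/(-78/11 + N))
(6602 + 22551) + u(-1) = (6602 + 22551) + (-1493 + 209*(-1))/(-78 + 11*(-1)) = 29153 + (-1493 - 209)/(-78 - 11) = 29153 - 1702/(-89) = 29153 - 1/89*(-1702) = 29153 + 1702/89 = 2596319/89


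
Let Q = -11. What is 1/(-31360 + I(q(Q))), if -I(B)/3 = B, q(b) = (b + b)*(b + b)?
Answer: -1/32812 ≈ -3.0477e-5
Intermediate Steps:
q(b) = 4*b² (q(b) = (2*b)*(2*b) = 4*b²)
I(B) = -3*B
1/(-31360 + I(q(Q))) = 1/(-31360 - 12*(-11)²) = 1/(-31360 - 12*121) = 1/(-31360 - 3*484) = 1/(-31360 - 1452) = 1/(-32812) = -1/32812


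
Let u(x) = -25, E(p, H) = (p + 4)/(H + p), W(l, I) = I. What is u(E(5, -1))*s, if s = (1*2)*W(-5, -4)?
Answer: 200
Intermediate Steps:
E(p, H) = (4 + p)/(H + p)
s = -8 (s = (1*2)*(-4) = 2*(-4) = -8)
u(E(5, -1))*s = -25*(-8) = 200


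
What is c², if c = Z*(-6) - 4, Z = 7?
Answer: 2116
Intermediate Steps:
c = -46 (c = 7*(-6) - 4 = -42 - 4 = -46)
c² = (-46)² = 2116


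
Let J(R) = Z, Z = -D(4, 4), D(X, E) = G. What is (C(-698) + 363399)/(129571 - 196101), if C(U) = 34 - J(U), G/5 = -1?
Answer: -181714/33265 ≈ -5.4626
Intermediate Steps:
G = -5 (G = 5*(-1) = -5)
D(X, E) = -5
Z = 5 (Z = -1*(-5) = 5)
J(R) = 5
C(U) = 29 (C(U) = 34 - 1*5 = 34 - 5 = 29)
(C(-698) + 363399)/(129571 - 196101) = (29 + 363399)/(129571 - 196101) = 363428/(-66530) = 363428*(-1/66530) = -181714/33265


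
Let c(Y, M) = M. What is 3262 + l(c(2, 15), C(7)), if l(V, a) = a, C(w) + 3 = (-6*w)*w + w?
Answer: 2972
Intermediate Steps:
C(w) = -3 + w - 6*w² (C(w) = -3 + ((-6*w)*w + w) = -3 + (-6*w² + w) = -3 + (w - 6*w²) = -3 + w - 6*w²)
3262 + l(c(2, 15), C(7)) = 3262 + (-3 + 7 - 6*7²) = 3262 + (-3 + 7 - 6*49) = 3262 + (-3 + 7 - 294) = 3262 - 290 = 2972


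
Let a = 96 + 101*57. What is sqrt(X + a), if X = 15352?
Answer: sqrt(21205) ≈ 145.62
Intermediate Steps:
a = 5853 (a = 96 + 5757 = 5853)
sqrt(X + a) = sqrt(15352 + 5853) = sqrt(21205)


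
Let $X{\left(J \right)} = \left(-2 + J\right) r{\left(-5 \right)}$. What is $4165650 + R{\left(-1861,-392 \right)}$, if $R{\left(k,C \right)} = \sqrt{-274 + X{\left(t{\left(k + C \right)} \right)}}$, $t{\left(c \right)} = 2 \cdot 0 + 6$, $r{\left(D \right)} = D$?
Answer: $4165650 + 7 i \sqrt{6} \approx 4.1656 \cdot 10^{6} + 17.146 i$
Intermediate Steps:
$t{\left(c \right)} = 6$ ($t{\left(c \right)} = 0 + 6 = 6$)
$X{\left(J \right)} = 10 - 5 J$ ($X{\left(J \right)} = \left(-2 + J\right) \left(-5\right) = 10 - 5 J$)
$R{\left(k,C \right)} = 7 i \sqrt{6}$ ($R{\left(k,C \right)} = \sqrt{-274 + \left(10 - 30\right)} = \sqrt{-274 - 20} = \sqrt{-294} = 7 i \sqrt{6}$)
$4165650 + R{\left(-1861,-392 \right)} = 4165650 + 7 i \sqrt{6}$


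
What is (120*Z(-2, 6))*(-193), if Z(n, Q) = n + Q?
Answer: -92640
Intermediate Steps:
Z(n, Q) = Q + n
(120*Z(-2, 6))*(-193) = (120*(6 - 2))*(-193) = (120*4)*(-193) = 480*(-193) = -92640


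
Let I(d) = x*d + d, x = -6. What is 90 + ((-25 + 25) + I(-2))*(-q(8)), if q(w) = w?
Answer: 10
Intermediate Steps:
I(d) = -5*d (I(d) = -6*d + d = -5*d)
90 + ((-25 + 25) + I(-2))*(-q(8)) = 90 + ((-25 + 25) - 5*(-2))*(-1*8) = 90 + (0 + 10)*(-8) = 90 + 10*(-8) = 90 - 80 = 10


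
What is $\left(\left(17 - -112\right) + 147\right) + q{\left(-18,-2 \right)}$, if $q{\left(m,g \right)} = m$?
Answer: $258$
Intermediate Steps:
$\left(\left(17 - -112\right) + 147\right) + q{\left(-18,-2 \right)} = \left(\left(17 - -112\right) + 147\right) - 18 = \left(\left(17 + 112\right) + 147\right) - 18 = \left(129 + 147\right) - 18 = 276 - 18 = 258$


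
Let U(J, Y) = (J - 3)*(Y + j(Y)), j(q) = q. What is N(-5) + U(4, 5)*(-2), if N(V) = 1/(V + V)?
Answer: -201/10 ≈ -20.100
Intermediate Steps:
U(J, Y) = 2*Y*(-3 + J) (U(J, Y) = (J - 3)*(Y + Y) = (-3 + J)*(2*Y) = 2*Y*(-3 + J))
N(V) = 1/(2*V)
N(-5) + U(4, 5)*(-2) = (½)/(-5) + (2*5*(-3 + 4))*(-2) = (½)*(-⅕) + (2*5*1)*(-2) = -⅒ + 10*(-2) = -⅒ - 20 = -201/10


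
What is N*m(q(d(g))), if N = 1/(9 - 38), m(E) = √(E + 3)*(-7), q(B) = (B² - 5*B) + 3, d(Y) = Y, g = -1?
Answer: 14*√3/29 ≈ 0.83616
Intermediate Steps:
q(B) = 3 + B² - 5*B
m(E) = -7*√(3 + E) (m(E) = √(3 + E)*(-7) = -7*√(3 + E))
N = -1/29 (N = 1/(-29) = -1/29 ≈ -0.034483)
N*m(q(d(g))) = -(-7)*√(3 + (3 + (-1)² - 5*(-1)))/29 = -(-7)*√(3 + (3 + 1 + 5))/29 = -(-7)*√(3 + 9)/29 = -(-7)*√12/29 = -(-7)*2*√3/29 = -(-14)*√3/29 = 14*√3/29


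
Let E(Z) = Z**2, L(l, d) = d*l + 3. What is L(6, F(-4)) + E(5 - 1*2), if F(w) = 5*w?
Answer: -108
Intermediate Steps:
L(l, d) = 3 + d*l
L(6, F(-4)) + E(5 - 1*2) = (3 + (5*(-4))*6) + (5 - 1*2)**2 = (3 - 20*6) + (5 - 2)**2 = (3 - 120) + 3**2 = -117 + 9 = -108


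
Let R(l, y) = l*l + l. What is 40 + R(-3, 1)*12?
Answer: 112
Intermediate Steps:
R(l, y) = l + l² (R(l, y) = l² + l = l + l²)
40 + R(-3, 1)*12 = 40 - 3*(1 - 3)*12 = 40 - 3*(-2)*12 = 40 + 6*12 = 40 + 72 = 112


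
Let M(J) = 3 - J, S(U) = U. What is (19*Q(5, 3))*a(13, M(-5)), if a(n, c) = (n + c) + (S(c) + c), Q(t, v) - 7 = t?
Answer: 8436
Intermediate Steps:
Q(t, v) = 7 + t
a(n, c) = n + 3*c (a(n, c) = (n + c) + (c + c) = (c + n) + 2*c = n + 3*c)
(19*Q(5, 3))*a(13, M(-5)) = (19*(7 + 5))*(13 + 3*(3 - 1*(-5))) = (19*12)*(13 + 3*(3 + 5)) = 228*(13 + 3*8) = 228*(13 + 24) = 228*37 = 8436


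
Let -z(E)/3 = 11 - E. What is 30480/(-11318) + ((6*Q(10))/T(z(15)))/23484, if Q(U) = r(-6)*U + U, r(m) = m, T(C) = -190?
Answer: -1133309545/420837194 ≈ -2.6930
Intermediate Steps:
z(E) = -33 + 3*E (z(E) = -3*(11 - E) = -33 + 3*E)
Q(U) = -5*U (Q(U) = -6*U + U = -5*U)
30480/(-11318) + ((6*Q(10))/T(z(15)))/23484 = 30480/(-11318) + ((6*(-5*10))/(-190))/23484 = 30480*(-1/11318) + ((6*(-50))*(-1/190))*(1/23484) = -15240/5659 - 300*(-1/190)*(1/23484) = -15240/5659 + (30/19)*(1/23484) = -15240/5659 + 5/74366 = -1133309545/420837194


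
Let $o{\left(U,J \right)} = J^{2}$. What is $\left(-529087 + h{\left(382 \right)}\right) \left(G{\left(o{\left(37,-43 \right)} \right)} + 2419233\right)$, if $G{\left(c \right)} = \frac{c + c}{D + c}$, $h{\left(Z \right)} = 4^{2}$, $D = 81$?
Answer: $- \frac{1235148890006274}{965} \approx -1.2799 \cdot 10^{12}$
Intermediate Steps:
$h{\left(Z \right)} = 16$
$G{\left(c \right)} = \frac{2 c}{81 + c}$ ($G{\left(c \right)} = \frac{c + c}{81 + c} = \frac{2 c}{81 + c}$)
$\left(-529087 + h{\left(382 \right)}\right) \left(G{\left(o{\left(37,-43 \right)} \right)} + 2419233\right) = \left(-529087 + 16\right) \left(\frac{2 \left(-43\right)^{2}}{81 + \left(-43\right)^{2}} + 2419233\right) = - 529071 \left(2 \cdot 1849 \frac{1}{81 + 1849} + 2419233\right) = - 529071 \left(2 \cdot 1849 \cdot \frac{1}{1930} + 2419233\right) = - 529071 \left(\frac{1849}{965} + 2419233\right) = \left(-529071\right) \frac{2334561694}{965} = - \frac{1235148890006274}{965}$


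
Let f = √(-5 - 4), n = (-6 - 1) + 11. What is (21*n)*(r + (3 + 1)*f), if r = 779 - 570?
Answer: 17556 + 1008*I ≈ 17556.0 + 1008.0*I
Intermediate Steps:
n = 4 (n = -7 + 11 = 4)
r = 209
f = 3*I (f = √(-9) = 3*I ≈ 3.0*I)
(21*n)*(r + (3 + 1)*f) = (21*4)*(209 + (3 + 1)*(3*I)) = 84*(209 + 4*(3*I)) = 84*(209 + 12*I) = 17556 + 1008*I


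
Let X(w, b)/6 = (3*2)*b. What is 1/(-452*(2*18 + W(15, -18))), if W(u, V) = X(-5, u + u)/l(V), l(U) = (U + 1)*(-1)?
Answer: -17/764784 ≈ -2.2228e-5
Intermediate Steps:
X(w, b) = 36*b (X(w, b) = 6*((3*2)*b) = 6*(6*b) = 36*b)
l(U) = -1 - U (l(U) = (1 + U)*(-1) = -1 - U)
W(u, V) = 72*u/(-1 - V) (W(u, V) = (36*(u + u))/(-1 - V) = (36*(2*u))/(-1 - V) = (72*u)/(-1 - V) = 72*u/(-1 - V))
1/(-452*(2*18 + W(15, -18))) = 1/(-452*(2*18 - 72*15/(1 - 18))) = 1/(-452*(36 - 72*15/(-17))) = 1/(-452*(36 - 72*15*(-1/17))) = 1/(-452*(36 + 1080/17)) = 1/(-452*1692/17) = 1/(-764784/17) = -17/764784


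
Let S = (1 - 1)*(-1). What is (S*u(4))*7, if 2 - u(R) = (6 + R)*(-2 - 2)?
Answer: 0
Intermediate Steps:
u(R) = 26 + 4*R (u(R) = 2 - (6 + R)*(-2 - 2) = 2 - (6 + R)*(-4) = 2 - (-24 - 4*R) = 2 + (24 + 4*R) = 26 + 4*R)
S = 0 (S = 0*(-1) = 0)
(S*u(4))*7 = (0*(26 + 4*4))*7 = (0*(26 + 16))*7 = (0*42)*7 = 0*7 = 0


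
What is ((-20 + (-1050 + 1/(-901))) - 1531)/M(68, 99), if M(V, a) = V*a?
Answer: -1171751/3032766 ≈ -0.38636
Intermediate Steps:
((-20 + (-1050 + 1/(-901))) - 1531)/M(68, 99) = ((-20 + (-1050 + 1/(-901))) - 1531)/((68*99)) = ((-20 + (-1050 - 1/901)) - 1531)/6732 = ((-20 - 946051/901) - 1531)*(1/6732) = (-964071/901 - 1531)*(1/6732) = -2343502/901*1/6732 = -1171751/3032766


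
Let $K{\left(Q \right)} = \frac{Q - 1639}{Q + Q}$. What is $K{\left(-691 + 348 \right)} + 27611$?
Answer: $\frac{9471564}{343} \approx 27614.0$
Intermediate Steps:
$K{\left(Q \right)} = \frac{-1639 + Q}{2 Q}$
$K{\left(-691 + 348 \right)} + 27611 = \frac{-1639 + \left(-691 + 348\right)}{2 \left(-691 + 348\right)} + 27611 = \frac{-1639 - 343}{2 \left(-343\right)} + 27611 = \frac{1}{2} \left(- \frac{1}{343}\right) \left(-1982\right) + 27611 = \frac{991}{343} + 27611 = \frac{9471564}{343}$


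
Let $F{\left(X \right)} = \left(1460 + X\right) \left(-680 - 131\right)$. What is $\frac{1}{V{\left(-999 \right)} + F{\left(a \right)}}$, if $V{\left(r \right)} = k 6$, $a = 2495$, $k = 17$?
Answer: $- \frac{1}{3207403} \approx -3.1178 \cdot 10^{-7}$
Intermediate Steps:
$V{\left(r \right)} = 102$ ($V{\left(r \right)} = 17 \cdot 6 = 102$)
$F{\left(X \right)} = -1184060 - 811 X$ ($F{\left(X \right)} = \left(1460 + X\right) \left(-811\right) = -1184060 - 811 X$)
$\frac{1}{V{\left(-999 \right)} + F{\left(a \right)}} = \frac{1}{102 - 3207505} = \frac{1}{-3207403} = - \frac{1}{3207403}$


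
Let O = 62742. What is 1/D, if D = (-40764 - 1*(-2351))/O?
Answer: -62742/38413 ≈ -1.6334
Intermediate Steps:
D = -38413/62742 (D = (-40764 - 1*(-2351))/62742 = (-40764 + 2351)*(1/62742) = -38413*1/62742 = -38413/62742 ≈ -0.61224)
1/D = 1/(-38413/62742) = -62742/38413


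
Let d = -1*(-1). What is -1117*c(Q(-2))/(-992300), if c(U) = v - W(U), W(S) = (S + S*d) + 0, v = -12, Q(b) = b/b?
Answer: -7819/496150 ≈ -0.015759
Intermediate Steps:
Q(b) = 1
d = 1
W(S) = 2*S (W(S) = (S + S*1) + 0 = (S + S) + 0 = 2*S + 0 = 2*S)
c(U) = -12 - 2*U
-1117*c(Q(-2))/(-992300) = -1117*(-12 - 2*1)/(-992300) = -1117*(-12 - 2)*(-1/992300) = -1117*(-14)*(-1/992300) = 15638*(-1/992300) = -7819/496150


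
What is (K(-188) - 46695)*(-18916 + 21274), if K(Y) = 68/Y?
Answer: -5175060156/47 ≈ -1.1011e+8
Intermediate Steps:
(K(-188) - 46695)*(-18916 + 21274) = (68/(-188) - 46695)*(-18916 + 21274) = (68*(-1/188) - 46695)*2358 = (-17/47 - 46695)*2358 = -2194682/47*2358 = -5175060156/47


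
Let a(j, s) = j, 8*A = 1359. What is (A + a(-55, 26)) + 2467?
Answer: 20655/8 ≈ 2581.9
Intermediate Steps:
A = 1359/8 (A = (⅛)*1359 = 1359/8 ≈ 169.88)
(A + a(-55, 26)) + 2467 = (1359/8 - 55) + 2467 = 919/8 + 2467 = 20655/8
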